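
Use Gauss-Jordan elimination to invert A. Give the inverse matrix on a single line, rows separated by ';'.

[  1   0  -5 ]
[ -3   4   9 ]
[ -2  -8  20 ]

Gauss-Jordan on [A | I]:
R2 <- R2 - (-3)*R1:  [  0   4  -6  |   3   1   0 ]
R3 <- R3 - (-2)*R1:  [  0  -8  10  |   2   0   1 ]
R2 <- (1/4)*R2:  [    0     1  -3/2  |   3/4   1/4     0 ]
R3 <- R3 - (-8)*R2:  [  0   0  -2  |   8   2   1 ]
R3 <- (1/-2)*R3:  [    0     0     1  |    -4    -1  -1/2 ]
R1 <- R1 - (-5)*R3:  [    1     0     0  |   -19    -5  -5/2 ]
R2 <- R2 - (-3/2)*R3:  [     0      1      0  |  -21/4   -5/4   -3/4 ]
Right block of [I | A^{-1}] is the inverse:
[   -19    -5  -5/2 ]
[ -21/4  -5/4  -3/4 ]
[    -4    -1  -1/2 ]

inverse = [-19 -5 -5/2; -21/4 -5/4 -3/4; -4 -1 -1/2]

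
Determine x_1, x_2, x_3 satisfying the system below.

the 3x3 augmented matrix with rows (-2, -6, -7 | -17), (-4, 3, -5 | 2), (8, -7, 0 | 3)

Forward elimination on [A|b]:
R2 <- R2 - (2)*R1:  [  0  15   9  36 ]
R3 <- R3 - (-4)*R1:  [   0  -31  -28  -65 ]
R3 <- R3 - (-31/15)*R2:  [     0      0  -47/5   47/5 ]
Row echelon form:
[ -2  -6     -7  |   -17 ]
[  0  15      9  |    36 ]
[  0   0  -47/5  |  47/5 ]
Back-substitution:
x_3 = (47/5) / (-47/5) = -1
x_2 = (36 - (9)*(-1)) / 15 = 3
x_1 = (-17 - (-6)*(3) - (-7)*(-1)) / -2 = 3

(3, 3, -1)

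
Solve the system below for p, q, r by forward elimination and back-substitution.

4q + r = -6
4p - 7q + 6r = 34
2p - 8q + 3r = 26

(2, -2, 2)

Forward elimination on [A|b]:
R1 <-> R2   (pivot in column 1 was zero)
[ 4  -7  6  34 ]
[ 0   4  1  -6 ]
[ 2  -8  3  26 ]
R3 <- R3 - (1/2)*R1:  [    0  -9/2     0     9 ]
R3 <- R3 - (-9/8)*R2:  [   0    0  9/8  9/4 ]
Row echelon form:
[ 4  -7    6  |   34 ]
[ 0   4    1  |   -6 ]
[ 0   0  9/8  |  9/4 ]
Back-substitution:
r = (9/4) / (9/8) = 2
q = (-6 - (1)*(2)) / 4 = -2
p = (34 - (-7)*(-2) - (6)*(2)) / 4 = 2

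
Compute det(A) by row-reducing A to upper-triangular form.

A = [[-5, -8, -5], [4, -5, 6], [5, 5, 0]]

Forward elimination:
R2 <- R2 - (-4/5)*R1:  [     0  -57/5      2 ]
R3 <- R3 - (-1)*R1:  [  0  -3  -5 ]
R3 <- R3 - (5/19)*R2:  [       0        0  -105/19 ]
Upper-triangular form:
[ -5     -8       -5 ]
[  0  -57/5        2 ]
[  0      0  -105/19 ]
det(A) = (-1)^0 * (-5) * (-57/5) * (-105/19) = -315  (0 row swaps -> sign +1)

det(A) = -315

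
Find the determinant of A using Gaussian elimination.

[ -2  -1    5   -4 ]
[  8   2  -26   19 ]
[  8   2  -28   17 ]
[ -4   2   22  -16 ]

det(A) = 16

Forward elimination:
R2 <- R2 - (-4)*R1:  [  0  -2  -6   3 ]
R3 <- R3 - (-4)*R1:  [  0  -2  -8   1 ]
R4 <- R4 - (2)*R1:  [  0   4  12  -8 ]
R3 <- R3 - (1)*R2:  [  0   0  -2  -2 ]
R4 <- R4 - (-2)*R2:  [  0   0   0  -2 ]
Upper-triangular form:
[ -2  -1   5  -4 ]
[  0  -2  -6   3 ]
[  0   0  -2  -2 ]
[  0   0   0  -2 ]
det(A) = (-1)^0 * (-2) * (-2) * (-2) * (-2) = 16  (0 row swaps -> sign +1)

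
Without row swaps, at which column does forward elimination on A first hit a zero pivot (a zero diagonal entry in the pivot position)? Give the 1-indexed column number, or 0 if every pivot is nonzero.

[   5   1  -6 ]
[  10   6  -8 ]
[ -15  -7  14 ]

first zero-pivot column = 3

Naive forward elimination:
R2 <- R2 - (2)*R1:  [ 0  4  4 ]
R3 <- R3 - (-3)*R1:  [  0  -4  -4 ]
R3 <- R3 - (-1)*R2:  [ 0  0  0 ]
Matrix at this point:
[ 5  1  -6 ]
[ 0  4   4 ]
[ 0  0   0 ]
Pivot entry (3,3) in the last row is zero and there are no rows below to swap with -> zero pivot in column 3 (A is singular).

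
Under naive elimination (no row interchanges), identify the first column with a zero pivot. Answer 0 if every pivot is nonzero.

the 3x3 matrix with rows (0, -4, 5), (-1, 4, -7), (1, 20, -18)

first zero-pivot column = 1

Naive forward elimination:
Pivot entry (1,1) is zero but row 2 has -1 in column 1 -> naive elimination stops; a row interchange (e.g. R1 <-> R2) would be required here.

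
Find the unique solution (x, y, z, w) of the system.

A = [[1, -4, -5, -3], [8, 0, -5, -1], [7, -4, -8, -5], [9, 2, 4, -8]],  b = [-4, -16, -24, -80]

(-4, 2, -4, 4)

Forward elimination on [A|b]:
R2 <- R2 - (8)*R1:  [  0  32  35  23  16 ]
R3 <- R3 - (7)*R1:  [  0  24  27  16   4 ]
R4 <- R4 - (9)*R1:  [   0   38   49   19  -44 ]
R3 <- R3 - (3/4)*R2:  [    0     0   3/4  -5/4    -8 ]
R4 <- R4 - (19/16)*R2:  [       0        0   119/16  -133/16      -63 ]
R4 <- R4 - (119/12)*R3:  [     0      0      0  49/12   49/3 ]
Row echelon form:
[ 1  -4   -5     -3  |    -4 ]
[ 0  32   35     23  |    16 ]
[ 0   0  3/4   -5/4  |    -8 ]
[ 0   0    0  49/12  |  49/3 ]
Back-substitution:
w = (49/3) / (49/12) = 4
z = (-8 - (-5/4)*(4)) / (3/4) = -4
y = (16 - (35)*(-4) - (23)*(4)) / 32 = 2
x = (-4 - (-4)*(2) - (-5)*(-4) - (-3)*(4)) / 1 = -4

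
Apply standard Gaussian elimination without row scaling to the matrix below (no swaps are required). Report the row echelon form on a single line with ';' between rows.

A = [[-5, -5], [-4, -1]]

REF = [-5 -5; 0 3]

Forward elimination:
R2 <- R2 - (4/5)*R1:  [ 0  3 ]
Row echelon form:
[ -5  -5 ]
[  0   3 ]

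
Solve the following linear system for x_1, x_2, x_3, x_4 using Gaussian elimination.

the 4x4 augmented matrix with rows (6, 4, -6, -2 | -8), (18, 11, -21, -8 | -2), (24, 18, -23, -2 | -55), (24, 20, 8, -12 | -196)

(-5, -3, -5, -2)

Forward elimination on [A|b]:
R2 <- R2 - (3)*R1:  [  0  -1  -3  -2  22 ]
R3 <- R3 - (4)*R1:  [   0    2    1    6  -23 ]
R4 <- R4 - (4)*R1:  [    0     4    32    -4  -164 ]
R3 <- R3 - (-2)*R2:  [  0   0  -5   2  21 ]
R4 <- R4 - (-4)*R2:  [   0    0   20  -12  -76 ]
R4 <- R4 - (-4)*R3:  [  0   0   0  -4   8 ]
Row echelon form:
[ 6   4  -6  -2  |  -8 ]
[ 0  -1  -3  -2  |  22 ]
[ 0   0  -5   2  |  21 ]
[ 0   0   0  -4  |   8 ]
Back-substitution:
x_4 = (8) / -4 = -2
x_3 = (21 - (2)*(-2)) / -5 = -5
x_2 = (22 - (-3)*(-5) - (-2)*(-2)) / -1 = -3
x_1 = (-8 - (4)*(-3) - (-6)*(-5) - (-2)*(-2)) / 6 = -5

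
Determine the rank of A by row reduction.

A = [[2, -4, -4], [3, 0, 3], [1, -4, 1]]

Row reduction:
R2 <- R2 - (3/2)*R1:  [ 0  6  9 ]
R3 <- R3 - (1/2)*R1:  [  0  -2   3 ]
R3 <- R3 - (-1/3)*R2:  [ 0  0  6 ]
Row echelon form:
[ 2  -4  -4 ]
[ 0   6   9 ]
[ 0   0   6 ]
Nonzero rows / pivot columns: 3

rank(A) = 3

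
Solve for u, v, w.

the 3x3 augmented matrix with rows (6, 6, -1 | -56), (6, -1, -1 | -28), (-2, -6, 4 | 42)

Forward elimination on [A|b]:
R2 <- R2 - (1)*R1:  [  0  -7   0  28 ]
R3 <- R3 - (-1/3)*R1:  [    0    -4  11/3  70/3 ]
R3 <- R3 - (4/7)*R2:  [    0     0  11/3  22/3 ]
Row echelon form:
[ 6   6    -1  |   -56 ]
[ 0  -7     0  |    28 ]
[ 0   0  11/3  |  22/3 ]
Back-substitution:
w = (22/3) / (11/3) = 2
v = (28) / -7 = -4
u = (-56 - (6)*(-4) - (-1)*(2)) / 6 = -5

(-5, -4, 2)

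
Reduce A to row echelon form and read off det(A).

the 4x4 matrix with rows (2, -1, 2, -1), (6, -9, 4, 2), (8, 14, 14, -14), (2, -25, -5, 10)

det(A) = 60

Forward elimination:
R2 <- R2 - (3)*R1:  [  0  -6  -2   5 ]
R3 <- R3 - (4)*R1:  [   0   18    6  -10 ]
R4 <- R4 - (1)*R1:  [   0  -24   -7   11 ]
R3 <- R3 - (-3)*R2:  [ 0  0  0  5 ]
R4 <- R4 - (4)*R2:  [  0   0   1  -9 ]
R3 <-> R4   (pivot in column 3 was zero)
[ 2  -1   2  -1 ]
[ 0  -6  -2   5 ]
[ 0   0   1  -9 ]
[ 0   0   0   5 ]
Upper-triangular form:
[ 2  -1   2  -1 ]
[ 0  -6  -2   5 ]
[ 0   0   1  -9 ]
[ 0   0   0   5 ]
det(A) = (-1)^1 * (2) * (-6) * (1) * (5) = 60  (1 row swap -> sign -1)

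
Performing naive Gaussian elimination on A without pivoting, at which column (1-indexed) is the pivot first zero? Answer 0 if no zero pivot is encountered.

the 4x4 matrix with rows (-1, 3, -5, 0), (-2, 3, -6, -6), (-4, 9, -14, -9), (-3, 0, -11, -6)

Naive forward elimination:
R2 <- R2 - (2)*R1:  [  0  -3   4  -6 ]
R3 <- R3 - (4)*R1:  [  0  -3   6  -9 ]
R4 <- R4 - (3)*R1:  [  0  -9   4  -6 ]
R3 <- R3 - (1)*R2:  [  0   0   2  -3 ]
R4 <- R4 - (3)*R2:  [  0   0  -8  12 ]
R4 <- R4 - (-4)*R3:  [ 0  0  0  0 ]
Matrix at this point:
[ -1   3  -5   0 ]
[  0  -3   4  -6 ]
[  0   0   2  -3 ]
[  0   0   0   0 ]
Pivot entry (4,4) in the last row is zero and there are no rows below to swap with -> zero pivot in column 4 (A is singular).

first zero-pivot column = 4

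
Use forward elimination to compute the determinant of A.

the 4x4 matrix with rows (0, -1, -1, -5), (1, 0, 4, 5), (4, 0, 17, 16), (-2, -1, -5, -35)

det(A) = -4

Forward elimination:
R1 <-> R2   (pivot in column 1 was zero)
[  1   0   4    5 ]
[  0  -1  -1   -5 ]
[  4   0  17   16 ]
[ -2  -1  -5  -35 ]
R3 <- R3 - (4)*R1:  [  0   0   1  -4 ]
R4 <- R4 - (-2)*R1:  [   0   -1    3  -25 ]
R4 <- R4 - (1)*R2:  [   0    0    4  -20 ]
R4 <- R4 - (4)*R3:  [  0   0   0  -4 ]
Upper-triangular form:
[ 1   0   4   5 ]
[ 0  -1  -1  -5 ]
[ 0   0   1  -4 ]
[ 0   0   0  -4 ]
det(A) = (-1)^1 * (1) * (-1) * (1) * (-4) = -4  (1 row swap -> sign -1)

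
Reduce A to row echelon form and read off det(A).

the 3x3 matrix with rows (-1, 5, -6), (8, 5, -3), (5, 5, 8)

det(A) = -540

Forward elimination:
R2 <- R2 - (-8)*R1:  [   0   45  -51 ]
R3 <- R3 - (-5)*R1:  [   0   30  -22 ]
R3 <- R3 - (2/3)*R2:  [  0   0  12 ]
Upper-triangular form:
[ -1   5   -6 ]
[  0  45  -51 ]
[  0   0   12 ]
det(A) = (-1)^0 * (-1) * (45) * (12) = -540  (0 row swaps -> sign +1)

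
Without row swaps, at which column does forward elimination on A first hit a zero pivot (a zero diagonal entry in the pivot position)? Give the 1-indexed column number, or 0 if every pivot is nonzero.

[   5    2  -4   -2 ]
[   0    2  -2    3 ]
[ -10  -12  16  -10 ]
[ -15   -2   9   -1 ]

first zero-pivot column = 3

Naive forward elimination:
R3 <- R3 - (-2)*R1:  [   0   -8    8  -14 ]
R4 <- R4 - (-3)*R1:  [  0   4  -3  -7 ]
R3 <- R3 - (-4)*R2:  [  0   0   0  -2 ]
R4 <- R4 - (2)*R2:  [   0    0    1  -13 ]
Matrix at this point:
[ 5  2  -4   -2 ]
[ 0  2  -2    3 ]
[ 0  0   0   -2 ]
[ 0  0   1  -13 ]
Pivot entry (3,3) is zero but row 4 has 1 in column 3 -> naive elimination stops; a row interchange (e.g. R3 <-> R4) would be required here.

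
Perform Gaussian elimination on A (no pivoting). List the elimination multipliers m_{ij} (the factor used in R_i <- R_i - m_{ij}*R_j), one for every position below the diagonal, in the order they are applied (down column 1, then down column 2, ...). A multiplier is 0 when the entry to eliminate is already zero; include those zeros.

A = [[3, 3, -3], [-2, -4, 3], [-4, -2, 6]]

Forward elimination:
R2 <- R2 - (-2/3)*R1:  [  0  -2   1 ]
R3 <- R3 - (-4/3)*R1:  [ 0  2  2 ]
R3 <- R3 - (-1)*R2:  [ 0  0  3 ]
Multipliers (in order of application): m_{21} = -2/3, m_{31} = -4/3, m_{32} = -1

multipliers: -2/3, -4/3, -1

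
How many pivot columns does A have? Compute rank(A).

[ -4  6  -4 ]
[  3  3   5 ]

Row reduction:
R2 <- R2 - (-3/4)*R1:  [    0  15/2     2 ]
Row echelon form:
[ -4     6  -4 ]
[  0  15/2   2 ]
Nonzero rows / pivot columns: 2

rank(A) = 2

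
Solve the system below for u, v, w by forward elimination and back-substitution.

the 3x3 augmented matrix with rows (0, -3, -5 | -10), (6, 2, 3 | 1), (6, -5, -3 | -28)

(-1, 5, -1)

Forward elimination on [A|b]:
R1 <-> R2   (pivot in column 1 was zero)
[ 6   2   3    1 ]
[ 0  -3  -5  -10 ]
[ 6  -5  -3  -28 ]
R3 <- R3 - (1)*R1:  [   0   -7   -6  -29 ]
R3 <- R3 - (7/3)*R2:  [     0      0   17/3  -17/3 ]
Row echelon form:
[ 6   2     3  |      1 ]
[ 0  -3    -5  |    -10 ]
[ 0   0  17/3  |  -17/3 ]
Back-substitution:
w = (-17/3) / (17/3) = -1
v = (-10 - (-5)*(-1)) / -3 = 5
u = (1 - (2)*(5) - (3)*(-1)) / 6 = -1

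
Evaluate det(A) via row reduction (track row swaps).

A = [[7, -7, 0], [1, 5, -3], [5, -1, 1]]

Forward elimination:
R2 <- R2 - (1/7)*R1:  [  0   6  -3 ]
R3 <- R3 - (5/7)*R1:  [ 0  4  1 ]
R3 <- R3 - (2/3)*R2:  [ 0  0  3 ]
Upper-triangular form:
[ 7  -7   0 ]
[ 0   6  -3 ]
[ 0   0   3 ]
det(A) = (-1)^0 * (7) * (6) * (3) = 126  (0 row swaps -> sign +1)

det(A) = 126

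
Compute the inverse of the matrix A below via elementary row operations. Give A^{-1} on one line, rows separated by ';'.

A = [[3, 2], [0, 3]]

Gauss-Jordan on [A | I]:
R1 <- (1/3)*R1:  [   1  2/3  |  1/3    0 ]
R2 <- (1/3)*R2:  [   0    1  |    0  1/3 ]
R1 <- R1 - (2/3)*R2:  [    1     0  |   1/3  -2/9 ]
Right block of [I | A^{-1}] is the inverse:
[ 1/3  -2/9 ]
[   0   1/3 ]

inverse = [1/3 -2/9; 0 1/3]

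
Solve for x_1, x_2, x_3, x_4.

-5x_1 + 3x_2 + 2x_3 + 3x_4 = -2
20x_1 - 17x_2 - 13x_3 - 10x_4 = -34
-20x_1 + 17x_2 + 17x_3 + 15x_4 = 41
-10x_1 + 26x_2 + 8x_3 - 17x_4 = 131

(4, 5, 3, -1)

Forward elimination on [A|b]:
R2 <- R2 - (-4)*R1:  [   0   -5   -5    2  -42 ]
R3 <- R3 - (4)*R1:  [  0   5   9   3  49 ]
R4 <- R4 - (2)*R1:  [   0   20    4  -23  135 ]
R3 <- R3 - (-1)*R2:  [ 0  0  4  5  7 ]
R4 <- R4 - (-4)*R2:  [   0    0  -16  -15  -33 ]
R4 <- R4 - (-4)*R3:  [  0   0   0   5  -5 ]
Row echelon form:
[ -5   3   2  3  |   -2 ]
[  0  -5  -5  2  |  -42 ]
[  0   0   4  5  |    7 ]
[  0   0   0  5  |   -5 ]
Back-substitution:
x_4 = (-5) / 5 = -1
x_3 = (7 - (5)*(-1)) / 4 = 3
x_2 = (-42 - (-5)*(3) - (2)*(-1)) / -5 = 5
x_1 = (-2 - (3)*(5) - (2)*(3) - (3)*(-1)) / -5 = 4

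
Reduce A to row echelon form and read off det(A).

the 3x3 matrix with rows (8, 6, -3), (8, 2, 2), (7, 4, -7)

det(A) = 190

Forward elimination:
R2 <- R2 - (1)*R1:  [  0  -4   5 ]
R3 <- R3 - (7/8)*R1:  [     0   -5/4  -35/8 ]
R3 <- R3 - (5/16)*R2:  [      0       0  -95/16 ]
Upper-triangular form:
[ 8   6      -3 ]
[ 0  -4       5 ]
[ 0   0  -95/16 ]
det(A) = (-1)^0 * (8) * (-4) * (-95/16) = 190  (0 row swaps -> sign +1)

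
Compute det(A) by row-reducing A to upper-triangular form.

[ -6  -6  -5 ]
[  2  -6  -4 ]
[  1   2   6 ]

Forward elimination:
R2 <- R2 - (-1/3)*R1:  [     0     -8  -17/3 ]
R3 <- R3 - (-1/6)*R1:  [    0     1  31/6 ]
R3 <- R3 - (-1/8)*R2:  [      0       0  107/24 ]
Upper-triangular form:
[ -6  -6      -5 ]
[  0  -8   -17/3 ]
[  0   0  107/24 ]
det(A) = (-1)^0 * (-6) * (-8) * (107/24) = 214  (0 row swaps -> sign +1)

det(A) = 214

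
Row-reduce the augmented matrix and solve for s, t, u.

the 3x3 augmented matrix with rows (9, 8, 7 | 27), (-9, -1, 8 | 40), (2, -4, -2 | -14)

Forward elimination on [A|b]:
R2 <- R2 - (-1)*R1:  [  0   7  15  67 ]
R3 <- R3 - (2/9)*R1:  [     0  -52/9  -32/9    -20 ]
R3 <- R3 - (-52/63)*R2:  [       0        0   556/63  2224/63 ]
Row echelon form:
[ 9  8       7  |       27 ]
[ 0  7      15  |       67 ]
[ 0  0  556/63  |  2224/63 ]
Back-substitution:
u = (2224/63) / (556/63) = 4
t = (67 - (15)*(4)) / 7 = 1
s = (27 - (8)*(1) - (7)*(4)) / 9 = -1

(-1, 1, 4)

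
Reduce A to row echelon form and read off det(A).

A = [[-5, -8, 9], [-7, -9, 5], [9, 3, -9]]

Forward elimination:
R2 <- R2 - (7/5)*R1:  [     0   11/5  -38/5 ]
R3 <- R3 - (-9/5)*R1:  [     0  -57/5   36/5 ]
R3 <- R3 - (-57/11)*R2:  [       0        0  -354/11 ]
Upper-triangular form:
[ -5    -8        9 ]
[  0  11/5    -38/5 ]
[  0     0  -354/11 ]
det(A) = (-1)^0 * (-5) * (11/5) * (-354/11) = 354  (0 row swaps -> sign +1)

det(A) = 354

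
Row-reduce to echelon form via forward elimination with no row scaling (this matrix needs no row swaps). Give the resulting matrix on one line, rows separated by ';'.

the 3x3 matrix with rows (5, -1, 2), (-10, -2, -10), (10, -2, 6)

Forward elimination:
R2 <- R2 - (-2)*R1:  [  0  -4  -6 ]
R3 <- R3 - (2)*R1:  [ 0  0  2 ]
Row echelon form:
[ 5  -1   2 ]
[ 0  -4  -6 ]
[ 0   0   2 ]

REF = [5 -1 2; 0 -4 -6; 0 0 2]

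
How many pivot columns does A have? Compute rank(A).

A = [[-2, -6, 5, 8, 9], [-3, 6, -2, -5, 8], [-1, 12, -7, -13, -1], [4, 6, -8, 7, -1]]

rank(A) = 3

Row reduction:
R2 <- R2 - (3/2)*R1:  [     0     15  -19/2    -17  -11/2 ]
R3 <- R3 - (1/2)*R1:  [     0     15  -19/2    -17  -11/2 ]
R4 <- R4 - (-2)*R1:  [  0  -6   2  23  17 ]
R3 <- R3 - (1)*R2:  [ 0  0  0  0  0 ]
R4 <- R4 - (-2/5)*R2:  [    0     0  -9/5  81/5  74/5 ]
R3 <-> R4   (pivot in column 3 was zero)
[ -2  -6      5     8      9 ]
[  0  15  -19/2   -17  -11/2 ]
[  0   0   -9/5  81/5   74/5 ]
[  0   0      0     0      0 ]
Row echelon form:
[ -2  -6      5     8      9 ]
[  0  15  -19/2   -17  -11/2 ]
[  0   0   -9/5  81/5   74/5 ]
[  0   0      0     0      0 ]
Nonzero rows / pivot columns: 3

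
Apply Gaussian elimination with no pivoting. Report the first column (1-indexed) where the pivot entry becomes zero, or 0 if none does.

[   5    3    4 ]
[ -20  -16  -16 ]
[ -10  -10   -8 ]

first zero-pivot column = 3

Naive forward elimination:
R2 <- R2 - (-4)*R1:  [  0  -4   0 ]
R3 <- R3 - (-2)*R1:  [  0  -4   0 ]
R3 <- R3 - (1)*R2:  [ 0  0  0 ]
Matrix at this point:
[ 5   3  4 ]
[ 0  -4  0 ]
[ 0   0  0 ]
Pivot entry (3,3) in the last row is zero and there are no rows below to swap with -> zero pivot in column 3 (A is singular).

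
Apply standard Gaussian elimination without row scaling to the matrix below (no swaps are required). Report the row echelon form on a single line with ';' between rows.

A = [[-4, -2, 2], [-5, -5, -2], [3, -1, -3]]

Forward elimination:
R2 <- R2 - (5/4)*R1:  [    0  -5/2  -9/2 ]
R3 <- R3 - (-3/4)*R1:  [    0  -5/2  -3/2 ]
R3 <- R3 - (1)*R2:  [ 0  0  3 ]
Row echelon form:
[ -4    -2     2 ]
[  0  -5/2  -9/2 ]
[  0     0     3 ]

REF = [-4 -2 2; 0 -5/2 -9/2; 0 0 3]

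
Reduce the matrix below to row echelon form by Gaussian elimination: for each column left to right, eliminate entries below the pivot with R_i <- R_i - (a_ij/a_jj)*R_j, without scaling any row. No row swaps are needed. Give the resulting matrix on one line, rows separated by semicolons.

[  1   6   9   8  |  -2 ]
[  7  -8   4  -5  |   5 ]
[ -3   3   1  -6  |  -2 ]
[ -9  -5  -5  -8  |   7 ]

Forward elimination:
R2 <- R2 - (7)*R1:  [   0  -50  -59  -61   19 ]
R3 <- R3 - (-3)*R1:  [  0  21  28  18  -8 ]
R4 <- R4 - (-9)*R1:  [   0   49   76   64  -11 ]
R3 <- R3 - (-21/50)*R2:  [       0        0   161/50  -381/50    -1/50 ]
R4 <- R4 - (-49/50)*R2:  [      0       0  909/50  211/50  381/50 ]
R4 <- R4 - (909/161)*R3:  [        0         0         0  7606/161  1245/161 ]
Row echelon form:
[ 1    6       9         8  |        -2 ]
[ 0  -50     -59       -61  |        19 ]
[ 0    0  161/50   -381/50  |     -1/50 ]
[ 0    0       0  7606/161  |  1245/161 ]

REF = [1 6 9 8 -2; 0 -50 -59 -61 19; 0 0 161/50 -381/50 -1/50; 0 0 0 7606/161 1245/161]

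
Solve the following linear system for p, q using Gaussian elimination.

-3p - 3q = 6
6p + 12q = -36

(2, -4)

Forward elimination on [A|b]:
R2 <- R2 - (-2)*R1:  [   0    6  -24 ]
Row echelon form:
[ -3  -3  |    6 ]
[  0   6  |  -24 ]
Back-substitution:
q = (-24) / 6 = -4
p = (6 - (-3)*(-4)) / -3 = 2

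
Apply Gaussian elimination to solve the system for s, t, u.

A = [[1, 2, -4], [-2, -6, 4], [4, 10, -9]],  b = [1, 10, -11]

Forward elimination on [A|b]:
R2 <- R2 - (-2)*R1:  [  0  -2  -4  12 ]
R3 <- R3 - (4)*R1:  [   0    2    7  -15 ]
R3 <- R3 - (-1)*R2:  [  0   0   3  -3 ]
Row echelon form:
[ 1   2  -4  |   1 ]
[ 0  -2  -4  |  12 ]
[ 0   0   3  |  -3 ]
Back-substitution:
u = (-3) / 3 = -1
t = (12 - (-4)*(-1)) / -2 = -4
s = (1 - (2)*(-4) - (-4)*(-1)) / 1 = 5

(5, -4, -1)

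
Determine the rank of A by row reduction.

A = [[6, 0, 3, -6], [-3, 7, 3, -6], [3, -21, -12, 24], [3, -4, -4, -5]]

Row reduction:
R2 <- R2 - (-1/2)*R1:  [   0    7  9/2   -9 ]
R3 <- R3 - (1/2)*R1:  [     0    -21  -27/2     27 ]
R4 <- R4 - (1/2)*R1:  [     0     -4  -11/2     -2 ]
R3 <- R3 - (-3)*R2:  [ 0  0  0  0 ]
R4 <- R4 - (-4/7)*R2:  [      0       0  -41/14   -50/7 ]
R3 <-> R4   (pivot in column 3 was zero)
[ 6  0       3     -6 ]
[ 0  7     9/2     -9 ]
[ 0  0  -41/14  -50/7 ]
[ 0  0       0      0 ]
Row echelon form:
[ 6  0       3     -6 ]
[ 0  7     9/2     -9 ]
[ 0  0  -41/14  -50/7 ]
[ 0  0       0      0 ]
Nonzero rows / pivot columns: 3

rank(A) = 3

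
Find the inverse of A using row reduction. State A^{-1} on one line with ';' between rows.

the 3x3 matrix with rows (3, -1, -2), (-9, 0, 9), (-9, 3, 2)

Gauss-Jordan on [A | I]:
R1 <- (1/3)*R1:  [    1  -1/3  -2/3  |   1/3     0     0 ]
R2 <- R2 - (-9)*R1:  [  0  -3   3  |   3   1   0 ]
R3 <- R3 - (-9)*R1:  [  0   0  -4  |   3   0   1 ]
R2 <- (1/-3)*R2:  [    0     1    -1  |    -1  -1/3     0 ]
R1 <- R1 - (-1/3)*R2:  [    1     0    -1  |     0  -1/9     0 ]
R3 <- (1/-4)*R3:  [    0     0     1  |  -3/4     0  -1/4 ]
R1 <- R1 - (-1)*R3:  [    1     0     0  |  -3/4  -1/9  -1/4 ]
R2 <- R2 - (-1)*R3:  [    0     1     0  |  -7/4  -1/3  -1/4 ]
Right block of [I | A^{-1}] is the inverse:
[ -3/4  -1/9  -1/4 ]
[ -7/4  -1/3  -1/4 ]
[ -3/4     0  -1/4 ]

inverse = [-3/4 -1/9 -1/4; -7/4 -1/3 -1/4; -3/4 0 -1/4]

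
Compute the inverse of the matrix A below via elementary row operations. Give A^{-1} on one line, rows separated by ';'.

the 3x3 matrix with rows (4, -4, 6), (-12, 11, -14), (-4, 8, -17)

inverse = [15/4 1 1/2; 37/5 11/5 4/5; 13/5 4/5 1/5]

Gauss-Jordan on [A | I]:
R1 <- (1/4)*R1:  [   1   -1  3/2  |  1/4    0    0 ]
R2 <- R2 - (-12)*R1:  [  0  -1   4  |   3   1   0 ]
R3 <- R3 - (-4)*R1:  [   0    4  -11  |    1    0    1 ]
R2 <- (1/-1)*R2:  [  0   1  -4  |  -3  -1   0 ]
R1 <- R1 - (-1)*R2:  [     1      0   -5/2  |  -11/4     -1      0 ]
R3 <- R3 - (4)*R2:  [  0   0   5  |  13   4   1 ]
R3 <- (1/5)*R3:  [    0     0     1  |  13/5   4/5   1/5 ]
R1 <- R1 - (-5/2)*R3:  [    1     0     0  |  15/4     1   1/2 ]
R2 <- R2 - (-4)*R3:  [    0     1     0  |  37/5  11/5   4/5 ]
Right block of [I | A^{-1}] is the inverse:
[ 15/4     1  1/2 ]
[ 37/5  11/5  4/5 ]
[ 13/5   4/5  1/5 ]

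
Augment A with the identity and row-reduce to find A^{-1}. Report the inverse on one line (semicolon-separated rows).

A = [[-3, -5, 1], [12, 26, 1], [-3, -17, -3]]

Gauss-Jordan on [A | I]:
R1 <- (1/-3)*R1:  [    1   5/3  -1/3  |  -1/3     0     0 ]
R2 <- R2 - (12)*R1:  [ 0  6  5  |  4  1  0 ]
R3 <- R3 - (-3)*R1:  [   0  -12   -4  |   -1    0    1 ]
R2 <- (1/6)*R2:  [   0    1  5/6  |  2/3  1/6    0 ]
R1 <- R1 - (5/3)*R2:  [      1       0  -31/18  |   -13/9   -5/18       0 ]
R3 <- R3 - (-12)*R2:  [ 0  0  6  |  7  2  1 ]
R3 <- (1/6)*R3:  [   0    0    1  |  7/6  1/3  1/6 ]
R1 <- R1 - (-31/18)*R3:  [      1       0       0  |  61/108    8/27  31/108 ]
R2 <- R2 - (5/6)*R3:  [      0       1       0  |  -11/36    -1/9   -5/36 ]
Right block of [I | A^{-1}] is the inverse:
[ 61/108  8/27  31/108 ]
[ -11/36  -1/9   -5/36 ]
[    7/6   1/3     1/6 ]

inverse = [61/108 8/27 31/108; -11/36 -1/9 -5/36; 7/6 1/3 1/6]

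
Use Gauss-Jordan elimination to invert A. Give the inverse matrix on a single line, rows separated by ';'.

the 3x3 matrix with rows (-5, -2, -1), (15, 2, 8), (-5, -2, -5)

Gauss-Jordan on [A | I]:
R1 <- (1/-5)*R1:  [    1   2/5   1/5  |  -1/5     0     0 ]
R2 <- R2 - (15)*R1:  [  0  -4   5  |   3   1   0 ]
R3 <- R3 - (-5)*R1:  [  0   0  -4  |  -1   0   1 ]
R2 <- (1/-4)*R2:  [    0     1  -5/4  |  -3/4  -1/4     0 ]
R1 <- R1 - (2/5)*R2:  [    1     0  7/10  |  1/10  1/10     0 ]
R3 <- (1/-4)*R3:  [    0     0     1  |   1/4     0  -1/4 ]
R1 <- R1 - (7/10)*R3:  [     1      0      0  |  -3/40   1/10   7/40 ]
R2 <- R2 - (-5/4)*R3:  [     0      1      0  |  -7/16   -1/4  -5/16 ]
Right block of [I | A^{-1}] is the inverse:
[ -3/40  1/10   7/40 ]
[ -7/16  -1/4  -5/16 ]
[   1/4     0   -1/4 ]

inverse = [-3/40 1/10 7/40; -7/16 -1/4 -5/16; 1/4 0 -1/4]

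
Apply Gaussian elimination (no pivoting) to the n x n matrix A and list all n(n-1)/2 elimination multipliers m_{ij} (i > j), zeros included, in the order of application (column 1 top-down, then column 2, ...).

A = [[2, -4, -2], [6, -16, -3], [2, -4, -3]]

multipliers: 3, 1, 0

Forward elimination:
R2 <- R2 - (3)*R1:  [  0  -4   3 ]
R3 <- R3 - (1)*R1:  [  0   0  -1 ]
R3: entry in column 2 is already 0 -> m_{32} = 0 (no row operation needed)
Multipliers (in order of application): m_{21} = 3, m_{31} = 1, m_{32} = 0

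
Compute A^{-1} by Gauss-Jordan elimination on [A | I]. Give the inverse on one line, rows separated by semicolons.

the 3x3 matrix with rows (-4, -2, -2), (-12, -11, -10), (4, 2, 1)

Gauss-Jordan on [A | I]:
R1 <- (1/-4)*R1:  [    1   1/2   1/2  |  -1/4     0     0 ]
R2 <- R2 - (-12)*R1:  [  0  -5  -4  |  -3   1   0 ]
R3 <- R3 - (4)*R1:  [  0   0  -1  |   1   0   1 ]
R2 <- (1/-5)*R2:  [    0     1   4/5  |   3/5  -1/5     0 ]
R1 <- R1 - (1/2)*R2:  [      1       0    1/10  |  -11/20    1/10       0 ]
R3 <- (1/-1)*R3:  [  0   0   1  |  -1   0  -1 ]
R1 <- R1 - (1/10)*R3:  [     1      0      0  |  -9/20   1/10   1/10 ]
R2 <- R2 - (4/5)*R3:  [    0     1     0  |   7/5  -1/5   4/5 ]
Right block of [I | A^{-1}] is the inverse:
[ -9/20  1/10  1/10 ]
[   7/5  -1/5   4/5 ]
[    -1     0    -1 ]

inverse = [-9/20 1/10 1/10; 7/5 -1/5 4/5; -1 0 -1]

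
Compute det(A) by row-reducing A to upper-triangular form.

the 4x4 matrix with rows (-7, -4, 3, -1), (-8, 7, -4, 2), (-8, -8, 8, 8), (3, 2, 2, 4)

det(A) = 2160

Forward elimination:
R2 <- R2 - (8/7)*R1:  [     0   81/7  -52/7   22/7 ]
R3 <- R3 - (8/7)*R1:  [     0  -24/7   32/7   64/7 ]
R4 <- R4 - (-3/7)*R1:  [    0   2/7  23/7  25/7 ]
R3 <- R3 - (-8/27)*R2:  [      0       0   64/27  272/27 ]
R4 <- R4 - (2/81)*R2:  [      0       0  281/81  283/81 ]
R4 <- R4 - (281/192)*R3:  [     0      0      0  -45/4 ]
Upper-triangular form:
[ -7    -4      3      -1 ]
[  0  81/7  -52/7    22/7 ]
[  0     0  64/27  272/27 ]
[  0     0      0   -45/4 ]
det(A) = (-1)^0 * (-7) * (81/7) * (64/27) * (-45/4) = 2160  (0 row swaps -> sign +1)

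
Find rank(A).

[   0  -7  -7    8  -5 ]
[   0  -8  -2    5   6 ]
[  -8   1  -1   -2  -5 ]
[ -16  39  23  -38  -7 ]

rank(A) = 3

Row reduction:
R1 <-> R3   (pivot in column 1 was zero)
[  -8   1  -1   -2  -5 ]
[   0  -8  -2    5   6 ]
[   0  -7  -7    8  -5 ]
[ -16  39  23  -38  -7 ]
R4 <- R4 - (2)*R1:  [   0   37   25  -34    3 ]
R3 <- R3 - (7/8)*R2:  [     0      0  -21/4   29/8  -41/4 ]
R4 <- R4 - (-37/8)*R2:  [     0      0   63/4  -87/8  123/4 ]
R4 <- R4 - (-3)*R3:  [ 0  0  0  0  0 ]
Row echelon form:
[ -8   1     -1    -2     -5 ]
[  0  -8     -2     5      6 ]
[  0   0  -21/4  29/8  -41/4 ]
[  0   0      0     0      0 ]
Nonzero rows / pivot columns: 3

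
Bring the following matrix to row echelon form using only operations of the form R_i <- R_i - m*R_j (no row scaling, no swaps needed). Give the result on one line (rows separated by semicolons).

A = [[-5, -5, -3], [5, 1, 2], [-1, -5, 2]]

REF = [-5 -5 -3; 0 -4 -1; 0 0 18/5]

Forward elimination:
R2 <- R2 - (-1)*R1:  [  0  -4  -1 ]
R3 <- R3 - (1/5)*R1:  [    0    -4  13/5 ]
R3 <- R3 - (1)*R2:  [    0     0  18/5 ]
Row echelon form:
[ -5  -5    -3 ]
[  0  -4    -1 ]
[  0   0  18/5 ]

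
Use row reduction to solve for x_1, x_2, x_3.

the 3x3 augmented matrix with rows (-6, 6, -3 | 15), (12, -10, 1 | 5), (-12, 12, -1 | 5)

(5, 5, -5)

Forward elimination on [A|b]:
R2 <- R2 - (-2)*R1:  [  0   2  -5  35 ]
R3 <- R3 - (2)*R1:  [   0    0    5  -25 ]
Row echelon form:
[ -6  6  -3  |   15 ]
[  0  2  -5  |   35 ]
[  0  0   5  |  -25 ]
Back-substitution:
x_3 = (-25) / 5 = -5
x_2 = (35 - (-5)*(-5)) / 2 = 5
x_1 = (15 - (6)*(5) - (-3)*(-5)) / -6 = 5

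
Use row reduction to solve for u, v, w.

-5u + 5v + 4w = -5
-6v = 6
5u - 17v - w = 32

Forward elimination on [A|b]:
R3 <- R3 - (-1)*R1:  [   0  -12    3   27 ]
R3 <- R3 - (2)*R2:  [  0   0   3  15 ]
Row echelon form:
[ -5   5  4  |  -5 ]
[  0  -6  0  |   6 ]
[  0   0  3  |  15 ]
Back-substitution:
w = (15) / 3 = 5
v = (6) / -6 = -1
u = (-5 - (5)*(-1) - (4)*(5)) / -5 = 4

(4, -1, 5)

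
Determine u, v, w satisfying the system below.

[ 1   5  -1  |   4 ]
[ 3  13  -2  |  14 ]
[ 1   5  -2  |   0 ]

(3, 1, 4)

Forward elimination on [A|b]:
R2 <- R2 - (3)*R1:  [  0  -2   1   2 ]
R3 <- R3 - (1)*R1:  [  0   0  -1  -4 ]
Row echelon form:
[ 1   5  -1  |   4 ]
[ 0  -2   1  |   2 ]
[ 0   0  -1  |  -4 ]
Back-substitution:
w = (-4) / -1 = 4
v = (2 - (1)*(4)) / -2 = 1
u = (4 - (5)*(1) - (-1)*(4)) / 1 = 3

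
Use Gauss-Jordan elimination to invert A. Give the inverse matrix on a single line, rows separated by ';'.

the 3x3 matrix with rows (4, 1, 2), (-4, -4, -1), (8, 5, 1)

Gauss-Jordan on [A | I]:
R1 <- (1/4)*R1:  [   1  1/4  1/2  |  1/4    0    0 ]
R2 <- R2 - (-4)*R1:  [  0  -3   1  |   1   1   0 ]
R3 <- R3 - (8)*R1:  [  0   3  -3  |  -2   0   1 ]
R2 <- (1/-3)*R2:  [    0     1  -1/3  |  -1/3  -1/3     0 ]
R1 <- R1 - (1/4)*R2:  [    1     0  7/12  |   1/3  1/12     0 ]
R3 <- R3 - (3)*R2:  [  0   0  -2  |  -1   1   1 ]
R3 <- (1/-2)*R3:  [    0     0     1  |   1/2  -1/2  -1/2 ]
R1 <- R1 - (7/12)*R3:  [    1     0     0  |  1/24   3/8  7/24 ]
R2 <- R2 - (-1/3)*R3:  [    0     1     0  |  -1/6  -1/2  -1/6 ]
Right block of [I | A^{-1}] is the inverse:
[ 1/24   3/8  7/24 ]
[ -1/6  -1/2  -1/6 ]
[  1/2  -1/2  -1/2 ]

inverse = [1/24 3/8 7/24; -1/6 -1/2 -1/6; 1/2 -1/2 -1/2]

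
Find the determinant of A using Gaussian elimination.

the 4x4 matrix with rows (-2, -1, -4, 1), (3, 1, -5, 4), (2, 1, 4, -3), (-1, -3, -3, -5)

Forward elimination:
R2 <- R2 - (-3/2)*R1:  [    0  -1/2   -11  11/2 ]
R3 <- R3 - (-1)*R1:  [  0   0   0  -2 ]
R4 <- R4 - (1/2)*R1:  [     0   -5/2     -1  -11/2 ]
R4 <- R4 - (5)*R2:  [   0    0   54  -33 ]
R3 <-> R4   (pivot in column 3 was zero)
[ -2    -1   -4     1 ]
[  0  -1/2  -11  11/2 ]
[  0     0   54   -33 ]
[  0     0    0    -2 ]
Upper-triangular form:
[ -2    -1   -4     1 ]
[  0  -1/2  -11  11/2 ]
[  0     0   54   -33 ]
[  0     0    0    -2 ]
det(A) = (-1)^1 * (-2) * (-1/2) * (54) * (-2) = 108  (1 row swap -> sign -1)

det(A) = 108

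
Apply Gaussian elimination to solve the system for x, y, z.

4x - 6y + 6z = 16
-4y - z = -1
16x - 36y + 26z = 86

(-5, -1, 5)

Forward elimination on [A|b]:
R3 <- R3 - (4)*R1:  [   0  -12    2   22 ]
R3 <- R3 - (3)*R2:  [  0   0   5  25 ]
Row echelon form:
[ 4  -6   6  |  16 ]
[ 0  -4  -1  |  -1 ]
[ 0   0   5  |  25 ]
Back-substitution:
z = (25) / 5 = 5
y = (-1 - (-1)*(5)) / -4 = -1
x = (16 - (-6)*(-1) - (6)*(5)) / 4 = -5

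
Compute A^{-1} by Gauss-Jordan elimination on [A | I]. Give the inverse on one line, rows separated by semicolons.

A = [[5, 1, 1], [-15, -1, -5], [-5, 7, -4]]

Gauss-Jordan on [A | I]:
R1 <- (1/5)*R1:  [   1  1/5  1/5  |  1/5    0    0 ]
R2 <- R2 - (-15)*R1:  [  0   2  -2  |   3   1   0 ]
R3 <- R3 - (-5)*R1:  [  0   8  -3  |   1   0   1 ]
R2 <- (1/2)*R2:  [   0    1   -1  |  3/2  1/2    0 ]
R1 <- R1 - (1/5)*R2:  [     1      0    2/5  |  -1/10  -1/10      0 ]
R3 <- R3 - (8)*R2:  [   0    0    5  |  -11   -4    1 ]
R3 <- (1/5)*R3:  [     0      0      1  |  -11/5   -4/5    1/5 ]
R1 <- R1 - (2/5)*R3:  [     1      0      0  |  39/50  11/50  -2/25 ]
R2 <- R2 - (-1)*R3:  [     0      1      0  |  -7/10  -3/10    1/5 ]
Right block of [I | A^{-1}] is the inverse:
[ 39/50  11/50  -2/25 ]
[ -7/10  -3/10    1/5 ]
[ -11/5   -4/5    1/5 ]

inverse = [39/50 11/50 -2/25; -7/10 -3/10 1/5; -11/5 -4/5 1/5]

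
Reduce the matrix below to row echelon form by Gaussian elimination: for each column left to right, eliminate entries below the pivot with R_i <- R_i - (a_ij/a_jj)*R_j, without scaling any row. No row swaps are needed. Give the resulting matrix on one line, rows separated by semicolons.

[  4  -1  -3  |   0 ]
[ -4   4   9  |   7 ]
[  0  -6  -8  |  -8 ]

REF = [4 -1 -3 0; 0 3 6 7; 0 0 4 6]

Forward elimination:
R2 <- R2 - (-1)*R1:  [ 0  3  6  7 ]
R3 <- R3 - (-2)*R2:  [ 0  0  4  6 ]
Row echelon form:
[ 4  -1  -3  |  0 ]
[ 0   3   6  |  7 ]
[ 0   0   4  |  6 ]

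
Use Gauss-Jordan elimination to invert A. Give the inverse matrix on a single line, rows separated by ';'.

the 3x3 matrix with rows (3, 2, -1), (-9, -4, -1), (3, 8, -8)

Gauss-Jordan on [A | I]:
R1 <- (1/3)*R1:  [    1   2/3  -1/3  |   1/3     0     0 ]
R2 <- R2 - (-9)*R1:  [  0   2  -4  |   3   1   0 ]
R3 <- R3 - (3)*R1:  [  0   6  -7  |  -1   0   1 ]
R2 <- (1/2)*R2:  [   0    1   -2  |  3/2  1/2    0 ]
R1 <- R1 - (2/3)*R2:  [    1     0     1  |  -2/3  -1/3     0 ]
R3 <- R3 - (6)*R2:  [   0    0    5  |  -10   -3    1 ]
R3 <- (1/5)*R3:  [    0     0     1  |    -2  -3/5   1/5 ]
R1 <- R1 - (1)*R3:  [    1     0     0  |   4/3  4/15  -1/5 ]
R2 <- R2 - (-2)*R3:  [     0      1      0  |   -5/2  -7/10    2/5 ]
Right block of [I | A^{-1}] is the inverse:
[  4/3   4/15  -1/5 ]
[ -5/2  -7/10   2/5 ]
[   -2   -3/5   1/5 ]

inverse = [4/3 4/15 -1/5; -5/2 -7/10 2/5; -2 -3/5 1/5]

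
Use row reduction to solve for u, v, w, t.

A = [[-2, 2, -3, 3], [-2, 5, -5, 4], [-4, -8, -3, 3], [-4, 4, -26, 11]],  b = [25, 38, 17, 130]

(-1, 1, -3, 4)

Forward elimination on [A|b]:
R2 <- R2 - (1)*R1:  [  0   3  -2   1  13 ]
R3 <- R3 - (2)*R1:  [   0  -12    3   -3  -33 ]
R4 <- R4 - (2)*R1:  [   0    0  -20    5   80 ]
R3 <- R3 - (-4)*R2:  [  0   0  -5   1  19 ]
R4 <- R4 - (4)*R3:  [ 0  0  0  1  4 ]
Row echelon form:
[ -2  2  -3  3  |  25 ]
[  0  3  -2  1  |  13 ]
[  0  0  -5  1  |  19 ]
[  0  0   0  1  |   4 ]
Back-substitution:
t = (4) / 1 = 4
w = (19 - (1)*(4)) / -5 = -3
v = (13 - (-2)*(-3) - (1)*(4)) / 3 = 1
u = (25 - (2)*(1) - (-3)*(-3) - (3)*(4)) / -2 = -1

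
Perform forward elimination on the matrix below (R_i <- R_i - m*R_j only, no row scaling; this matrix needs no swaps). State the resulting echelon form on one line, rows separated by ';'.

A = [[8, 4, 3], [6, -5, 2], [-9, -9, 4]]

Forward elimination:
R2 <- R2 - (3/4)*R1:  [    0    -8  -1/4 ]
R3 <- R3 - (-9/8)*R1:  [    0  -9/2  59/8 ]
R3 <- R3 - (9/16)*R2:  [      0       0  481/64 ]
Row echelon form:
[ 8   4       3 ]
[ 0  -8    -1/4 ]
[ 0   0  481/64 ]

REF = [8 4 3; 0 -8 -1/4; 0 0 481/64]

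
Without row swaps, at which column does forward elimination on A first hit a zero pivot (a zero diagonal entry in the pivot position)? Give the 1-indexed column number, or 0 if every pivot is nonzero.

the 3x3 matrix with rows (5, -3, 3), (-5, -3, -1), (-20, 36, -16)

first zero-pivot column = 0

Naive forward elimination:
R2 <- R2 - (-1)*R1:  [  0  -6   2 ]
R3 <- R3 - (-4)*R1:  [  0  24  -4 ]
R3 <- R3 - (-4)*R2:  [ 0  0  4 ]
All pivots nonzero; naive elimination completes without hitting a zero pivot.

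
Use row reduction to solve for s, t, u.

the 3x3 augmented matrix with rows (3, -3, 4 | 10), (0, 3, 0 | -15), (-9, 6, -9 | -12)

(-3, -5, 1)

Forward elimination on [A|b]:
R3 <- R3 - (-3)*R1:  [  0  -3   3  18 ]
R3 <- R3 - (-1)*R2:  [ 0  0  3  3 ]
Row echelon form:
[ 3  -3  4  |   10 ]
[ 0   3  0  |  -15 ]
[ 0   0  3  |    3 ]
Back-substitution:
u = (3) / 3 = 1
t = (-15) / 3 = -5
s = (10 - (-3)*(-5) - (4)*(1)) / 3 = -3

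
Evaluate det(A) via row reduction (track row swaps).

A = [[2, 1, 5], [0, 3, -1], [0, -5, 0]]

det(A) = -10

Forward elimination:
R3 <- R3 - (-5/3)*R2:  [    0     0  -5/3 ]
Upper-triangular form:
[ 2  1     5 ]
[ 0  3    -1 ]
[ 0  0  -5/3 ]
det(A) = (-1)^0 * (2) * (3) * (-5/3) = -10  (0 row swaps -> sign +1)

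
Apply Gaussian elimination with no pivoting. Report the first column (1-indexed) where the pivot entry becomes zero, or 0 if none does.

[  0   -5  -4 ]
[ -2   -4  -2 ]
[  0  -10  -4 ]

Naive forward elimination:
Pivot entry (1,1) is zero but row 2 has -2 in column 1 -> naive elimination stops; a row interchange (e.g. R1 <-> R2) would be required here.

first zero-pivot column = 1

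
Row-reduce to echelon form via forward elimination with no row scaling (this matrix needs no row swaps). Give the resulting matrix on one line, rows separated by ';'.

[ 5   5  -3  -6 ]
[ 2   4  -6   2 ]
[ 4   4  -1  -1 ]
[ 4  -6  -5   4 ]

REF = [5 5 -3 -6; 0 2 -24/5 22/5; 0 0 7/5 19/5; 0 0 0 103]

Forward elimination:
R2 <- R2 - (2/5)*R1:  [     0      2  -24/5   22/5 ]
R3 <- R3 - (4/5)*R1:  [    0     0   7/5  19/5 ]
R4 <- R4 - (4/5)*R1:  [     0    -10  -13/5   44/5 ]
R4 <- R4 - (-5)*R2:  [      0       0  -133/5   154/5 ]
R4 <- R4 - (-19)*R3:  [   0    0    0  103 ]
Row echelon form:
[ 5  5     -3    -6 ]
[ 0  2  -24/5  22/5 ]
[ 0  0    7/5  19/5 ]
[ 0  0      0   103 ]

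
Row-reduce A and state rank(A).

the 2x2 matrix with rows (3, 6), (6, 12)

Row reduction:
R2 <- R2 - (2)*R1:  [ 0  0 ]
Row echelon form:
[ 3  6 ]
[ 0  0 ]
Nonzero rows / pivot columns: 1

rank(A) = 1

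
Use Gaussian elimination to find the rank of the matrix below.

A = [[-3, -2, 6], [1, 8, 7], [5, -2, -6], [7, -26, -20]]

rank(A) = 3

Row reduction:
R2 <- R2 - (-1/3)*R1:  [    0  22/3     9 ]
R3 <- R3 - (-5/3)*R1:  [     0  -16/3      4 ]
R4 <- R4 - (-7/3)*R1:  [     0  -92/3     -6 ]
R3 <- R3 - (-8/11)*R2:  [      0       0  116/11 ]
R4 <- R4 - (-46/11)*R2:  [      0       0  348/11 ]
R4 <- R4 - (3)*R3:  [ 0  0  0 ]
Row echelon form:
[ -3    -2       6 ]
[  0  22/3       9 ]
[  0     0  116/11 ]
[  0     0       0 ]
Nonzero rows / pivot columns: 3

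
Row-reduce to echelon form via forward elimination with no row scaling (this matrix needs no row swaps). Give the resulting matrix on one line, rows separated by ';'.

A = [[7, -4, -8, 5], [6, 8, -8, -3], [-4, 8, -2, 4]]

Forward elimination:
R2 <- R2 - (6/7)*R1:  [     0   80/7   -8/7  -51/7 ]
R3 <- R3 - (-4/7)*R1:  [     0   40/7  -46/7   48/7 ]
R3 <- R3 - (1/2)*R2:  [    0     0    -6  21/2 ]
Row echelon form:
[ 7    -4    -8      5 ]
[ 0  80/7  -8/7  -51/7 ]
[ 0     0    -6   21/2 ]

REF = [7 -4 -8 5; 0 80/7 -8/7 -51/7; 0 0 -6 21/2]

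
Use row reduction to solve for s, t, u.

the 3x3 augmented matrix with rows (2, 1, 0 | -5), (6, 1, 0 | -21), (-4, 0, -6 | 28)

Forward elimination on [A|b]:
R2 <- R2 - (3)*R1:  [  0  -2   0  -6 ]
R3 <- R3 - (-2)*R1:  [  0   2  -6  18 ]
R3 <- R3 - (-1)*R2:  [  0   0  -6  12 ]
Row echelon form:
[ 2   1   0  |  -5 ]
[ 0  -2   0  |  -6 ]
[ 0   0  -6  |  12 ]
Back-substitution:
u = (12) / -6 = -2
t = (-6) / -2 = 3
s = (-5 - (1)*(3)) / 2 = -4

(-4, 3, -2)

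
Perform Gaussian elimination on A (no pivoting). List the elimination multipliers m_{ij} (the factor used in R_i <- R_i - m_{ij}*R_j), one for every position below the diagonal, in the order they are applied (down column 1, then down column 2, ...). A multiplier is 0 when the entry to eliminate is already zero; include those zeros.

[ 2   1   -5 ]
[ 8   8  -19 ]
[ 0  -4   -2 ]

multipliers: 4, 0, -1

Forward elimination:
R2 <- R2 - (4)*R1:  [ 0  4  1 ]
R3: entry in column 1 is already 0 -> m_{31} = 0 (no row operation needed)
R3 <- R3 - (-1)*R2:  [  0   0  -1 ]
Multipliers (in order of application): m_{21} = 4, m_{31} = 0, m_{32} = -1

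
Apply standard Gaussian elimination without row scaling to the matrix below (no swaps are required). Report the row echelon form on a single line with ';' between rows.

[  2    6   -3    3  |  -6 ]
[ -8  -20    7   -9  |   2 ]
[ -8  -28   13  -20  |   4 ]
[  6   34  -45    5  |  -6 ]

REF = [2 6 -3 3 -6; 0 4 -5 3 -22; 0 0 -4 -5 -42; 0 0 0 4 268]

Forward elimination:
R2 <- R2 - (-4)*R1:  [   0    4   -5    3  -22 ]
R3 <- R3 - (-4)*R1:  [   0   -4    1   -8  -20 ]
R4 <- R4 - (3)*R1:  [   0   16  -36   -4   12 ]
R3 <- R3 - (-1)*R2:  [   0    0   -4   -5  -42 ]
R4 <- R4 - (4)*R2:  [   0    0  -16  -16  100 ]
R4 <- R4 - (4)*R3:  [   0    0    0    4  268 ]
Row echelon form:
[ 2  6  -3   3  |   -6 ]
[ 0  4  -5   3  |  -22 ]
[ 0  0  -4  -5  |  -42 ]
[ 0  0   0   4  |  268 ]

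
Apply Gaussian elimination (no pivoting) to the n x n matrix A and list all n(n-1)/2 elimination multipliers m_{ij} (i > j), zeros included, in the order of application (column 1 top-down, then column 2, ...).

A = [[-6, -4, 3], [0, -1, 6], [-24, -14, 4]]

Forward elimination:
R2: entry in column 1 is already 0 -> m_{21} = 0 (no row operation needed)
R3 <- R3 - (4)*R1:  [  0   2  -8 ]
R3 <- R3 - (-2)*R2:  [ 0  0  4 ]
Multipliers (in order of application): m_{21} = 0, m_{31} = 4, m_{32} = -2

multipliers: 0, 4, -2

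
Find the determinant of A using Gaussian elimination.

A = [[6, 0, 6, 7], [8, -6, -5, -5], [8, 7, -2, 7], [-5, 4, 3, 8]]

det(A) = 4333

Forward elimination:
R2 <- R2 - (4/3)*R1:  [     0     -6    -13  -43/3 ]
R3 <- R3 - (4/3)*R1:  [    0     7   -10  -7/3 ]
R4 <- R4 - (-5/6)*R1:  [    0     4     8  83/6 ]
R3 <- R3 - (-7/6)*R2:  [       0        0   -151/6  -343/18 ]
R4 <- R4 - (-2/3)*R2:  [     0      0   -2/3  77/18 ]
R4 <- R4 - (4/151)*R3:  [        0         0         0  4333/906 ]
Upper-triangular form:
[ 6   0       6         7 ]
[ 0  -6     -13     -43/3 ]
[ 0   0  -151/6   -343/18 ]
[ 0   0       0  4333/906 ]
det(A) = (-1)^0 * (6) * (-6) * (-151/6) * (4333/906) = 4333  (0 row swaps -> sign +1)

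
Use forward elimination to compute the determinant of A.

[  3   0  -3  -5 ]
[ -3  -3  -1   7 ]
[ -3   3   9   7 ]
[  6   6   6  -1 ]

Forward elimination:
R2 <- R2 - (-1)*R1:  [  0  -3  -4   2 ]
R3 <- R3 - (-1)*R1:  [ 0  3  6  2 ]
R4 <- R4 - (2)*R1:  [  0   6  12   9 ]
R3 <- R3 - (-1)*R2:  [ 0  0  2  4 ]
R4 <- R4 - (-2)*R2:  [  0   0   4  13 ]
R4 <- R4 - (2)*R3:  [ 0  0  0  5 ]
Upper-triangular form:
[ 3   0  -3  -5 ]
[ 0  -3  -4   2 ]
[ 0   0   2   4 ]
[ 0   0   0   5 ]
det(A) = (-1)^0 * (3) * (-3) * (2) * (5) = -90  (0 row swaps -> sign +1)

det(A) = -90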